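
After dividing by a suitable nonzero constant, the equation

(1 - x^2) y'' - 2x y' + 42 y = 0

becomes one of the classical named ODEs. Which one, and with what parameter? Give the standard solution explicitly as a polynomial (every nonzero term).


The equation is already in a standard form:  (1 - x^2) y'' - 2x y' + 42 y = 0.
This matches the Legendre equation (1 - x^2) y'' - 2x y' + n(n+1) y = 0 (note the -2x y' term) with n(n+1) = 42, so n = 6; the polynomial solution is P_6(x).
With y = sum_k a_k x^k, matching x^k gives (k+2)(k+1) a_{k+2} = [k(k+1) - n(n+1)] a_k = (k - 6)(k + 7) a_k. The right side vanishes at k = 6, so the series with the parity of 6 terminates at degree 6.
Standard normalization (P_n(1) = 1): leading coefficient (2n)!/(2^n (n!)^2) = 479001600/(64*518400) = 231/16, so a_6 = 231/16. Work downward with a_k = (k+1)(k+2) a_{k+2} / ((k - 6)(k + 7)):
  a_4 = (5)(6)(231/16) / ((4 - 6)(4 + 7)) = (3465/8)/(-22) = -315/16
  a_2 = (3)(4)(-315/16) / ((2 - 6)(2 + 7)) = (-945/4)/(-36) = 105/16
  a_0 = (1)(2)(105/16) / ((0 - 6)(0 + 7)) = (105/8)/(-42) = -5/16
Hence P_6(x) = 231 x^6/16 - 315 x^4/16 + 105 x^2/16 - 5/16.

P_6(x); series = 231 x^6/16 - 315 x^4/16 + 105 x^2/16 - 5/16


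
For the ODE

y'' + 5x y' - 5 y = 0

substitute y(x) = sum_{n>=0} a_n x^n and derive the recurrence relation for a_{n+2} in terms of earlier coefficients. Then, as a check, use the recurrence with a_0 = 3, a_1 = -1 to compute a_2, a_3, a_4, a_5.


Substitute y = sum_n a_n x^n.
y''(x) has coefficient (n+2)(n+1) a_{n+2} at x^n;
5 x y'(x) has coefficient 5 n a_n at x^n (shift);
-5 y(x) has coefficient -5 a_n at x^n.
Matching x^n: (n+2)(n+1) a_{n+2} + (5n - 5) a_n = 0.
Thus a_{n+2} = (-5n + 5) / ((n+1)(n+2)) * a_n.

Check with a_0 = 3, a_1 = -1 (apply the recurrence for n = 0, 1, 2, 3): a_0 = 3, a_1 = -1, a_2 = 15/2, a_3 = 0, a_4 = -25/8, a_5 = 0.

a_(n+2) = (-5n + 5) / ((n+1)(n+2)) * a_n; check: a_0 = 3, a_1 = -1, a_2 = 15/2, a_3 = 0, a_4 = -25/8, a_5 = 0


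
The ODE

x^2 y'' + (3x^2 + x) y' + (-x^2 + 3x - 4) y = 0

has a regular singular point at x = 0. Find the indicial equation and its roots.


Divide by x^2 to reach normal form y'' + P_1(x) y' + P_2(x) y = 0 with P_1(x) = 3 + 1/x and P_2(x) = -1 + 3/x - 4/x^2.
x = 0 is a singular point because the y'-coefficient 3 + 1/x has a pole at x = 0 and the y-coefficient -1 + 3/x - 4/x^2 has a pole at x = 0.
It is a regular singular point because x P_1(x) = p(x) = 3x + 1 and x^2 P_2(x) = q(x) = -x^2 + 3x - 4 are polynomials, hence analytic at x = 0.
p(0) = 1,  q(0) = -4.
Indicial equation: r(r-1) + p(0) r + q(0) = 0, i.e. r^2 + (p(0) - 1) r + q(0) = 0, i.e. r^2 - 4 = 0.
Discriminant: (0)^2 - 4(-4) = 16, so r = (0 ± 4)/2.
Solving: r_1 = 2, r_2 = -2.

indicial: r^2 - 4 = 0; roots r_1 = 2, r_2 = -2


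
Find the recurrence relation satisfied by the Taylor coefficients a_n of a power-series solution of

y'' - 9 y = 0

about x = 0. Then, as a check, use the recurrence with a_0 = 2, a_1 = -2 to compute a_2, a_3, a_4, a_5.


Substitute y = sum_n a_n x^n into y'' + (const) y = 0.
y''(x) = sum_{n>=0} (n+2)(n+1) a_{n+2} x^n.
The ODE becomes sum_n [(n+2)(n+1) a_{n+2} - 9 a_n] x^n = 0.
Setting each coefficient to zero gives the recurrence:
  (n+2)(n+1) a_{n+2} - 9 a_n = 0,
  a_{n+2} = 9 / ((n+1)(n+2)) a_n.

Check with a_0 = 2, a_1 = -2 (apply the recurrence for n = 0, 1, 2, 3): a_0 = 2, a_1 = -2, a_2 = 9, a_3 = -3, a_4 = 27/4, a_5 = -27/20.

a_{n+2} = 9/((n+1)(n+2)) * a_n; check: a_0 = 2, a_1 = -2, a_2 = 9, a_3 = -3, a_4 = 27/4, a_5 = -27/20


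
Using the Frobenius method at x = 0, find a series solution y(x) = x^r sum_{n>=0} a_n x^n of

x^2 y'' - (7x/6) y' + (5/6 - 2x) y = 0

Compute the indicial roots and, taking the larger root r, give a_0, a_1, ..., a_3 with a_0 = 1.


Write in Frobenius form y'' + (p(x)/x) y' + (q(x)/x^2) y = 0:
  p(x) = -7/6,  q(x) = 5/6 - 2x.
Indicial equation: r(r-1) + (-7/6) r + (5/6) = 0 -> roots r_1 = 5/3, r_2 = 1/2.
Take r = r_1 = 5/3. Let y(x) = x^r sum_{n>=0} a_n x^n with a_0 = 1.
Substitute y = x^r sum a_n x^n and match x^{r+n}. The recurrence is
  D(n) a_n - 2 a_{n-1} = 0,  where D(n) = (r+n)(r+n-1) + (-7/6)(r+n) + (5/6).
  a_n = 2 / D(n) * a_{n-1}.
Since the indicial polynomial factors as (r - r_1)(r - r_2), D(n) = (r_1 + n - r_1)(r_1 + n - r_2) = n(n + 7/6).
Evaluating step by step (a_0 = 1):
  n = 1: D(1) = 1(1 + 7/6) = 13/6; numerator = 2(1) = 2; a_1 = (2)/(13/6) = 12/13
  n = 2: D(2) = 2(2 + 7/6) = 19/3; numerator = 2(12/13) = 24/13; a_2 = (24/13)/(19/3) = 72/247
  n = 3: D(3) = 3(3 + 7/6) = 25/2; numerator = 2(72/247) = 144/247; a_3 = (144/247)/(25/2) = 288/6175

r = 5/3; a_0 = 1; a_1 = 12/13; a_2 = 72/247; a_3 = 288/6175


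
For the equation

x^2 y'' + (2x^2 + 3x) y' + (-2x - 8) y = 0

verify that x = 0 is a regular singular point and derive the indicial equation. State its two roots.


Divide by x^2 to reach normal form y'' + P_1(x) y' + P_2(x) y = 0 with P_1(x) = 2 + 3/x and P_2(x) = -2/x - 8/x^2.
x = 0 is a singular point because the y'-coefficient 2 + 3/x has a pole at x = 0 and the y-coefficient -2/x - 8/x^2 has a pole at x = 0.
It is a regular singular point because x P_1(x) = p(x) = 2x + 3 and x^2 P_2(x) = q(x) = -2x - 8 are polynomials, hence analytic at x = 0.
p(0) = 3,  q(0) = -8.
Indicial equation: r(r-1) + p(0) r + q(0) = 0, i.e. r^2 + (p(0) - 1) r + q(0) = 0, i.e. r^2 + 2 r - 8 = 0.
Discriminant: (2)^2 - 4(-8) = 36, so r = (-2 ± 6)/2.
Solving: r_1 = 2, r_2 = -4.

indicial: r^2 + 2 r - 8 = 0; roots r_1 = 2, r_2 = -4


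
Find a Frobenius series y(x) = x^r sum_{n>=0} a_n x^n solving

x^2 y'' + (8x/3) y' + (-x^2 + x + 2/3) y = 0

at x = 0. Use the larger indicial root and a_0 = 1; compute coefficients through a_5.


Write in Frobenius form y'' + (p(x)/x) y' + (q(x)/x^2) y = 0:
  p(x) = 8/3,  q(x) = -x^2 + x + 2/3.
Indicial equation: r(r-1) + (8/3) r + (2/3) = 0 -> roots r_1 = -2/3, r_2 = -1.
Take r = r_1 = -2/3. Let y(x) = x^r sum_{n>=0} a_n x^n with a_0 = 1.
Substitute y = x^r sum a_n x^n and match x^{r+n}. The recurrence is
  D(n) a_n + 1 a_{n-1} - 1 a_{n-2} = 0,  where D(n) = (r+n)(r+n-1) + (8/3)(r+n) + (2/3).
  a_n = [-1 a_{n-1} + 1 a_{n-2}] / D(n).
Since the indicial polynomial factors as (r - r_1)(r - r_2), D(n) = (r_1 + n - r_1)(r_1 + n - r_2) = n(n + 1/3).
Evaluating step by step (a_0 = 1):
  n = 1: D(1) = 1(1 + 1/3) = 4/3; numerator = -1(1) = -1; a_1 = (-1)/(4/3) = -3/4
  n = 2: D(2) = 2(2 + 1/3) = 14/3; numerator = -1(-3/4) + 1(1) = 7/4; a_2 = (7/4)/(14/3) = 3/8
  n = 3: D(3) = 3(3 + 1/3) = 10; numerator = -1(3/8) + 1(-3/4) = -9/8; a_3 = (-9/8)/(10) = -9/80
  n = 4: D(4) = 4(4 + 1/3) = 52/3; numerator = -1(-9/80) + 1(3/8) = 39/80; a_4 = (39/80)/(52/3) = 9/320
  n = 5: D(5) = 5(5 + 1/3) = 80/3; numerator = -1(9/320) + 1(-9/80) = -9/64; a_5 = (-9/64)/(80/3) = -27/5120

r = -2/3; a_0 = 1; a_1 = -3/4; a_2 = 3/8; a_3 = -9/80; a_4 = 9/320; a_5 = -27/5120


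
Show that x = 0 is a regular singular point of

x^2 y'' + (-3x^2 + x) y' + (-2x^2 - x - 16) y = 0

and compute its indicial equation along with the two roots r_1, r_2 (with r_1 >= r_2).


Divide by x^2 to reach normal form y'' + P_1(x) y' + P_2(x) y = 0 with P_1(x) = -3 + 1/x and P_2(x) = -2 - 1/x - 16/x^2.
x = 0 is a singular point because the y'-coefficient -3 + 1/x has a pole at x = 0 and the y-coefficient -2 - 1/x - 16/x^2 has a pole at x = 0.
It is a regular singular point because x P_1(x) = p(x) = 1 - 3x and x^2 P_2(x) = q(x) = -2x^2 - x - 16 are polynomials, hence analytic at x = 0.
p(0) = 1,  q(0) = -16.
Indicial equation: r(r-1) + p(0) r + q(0) = 0, i.e. r^2 + (p(0) - 1) r + q(0) = 0, i.e. r^2 - 16 = 0.
Discriminant: (0)^2 - 4(-16) = 64, so r = (0 ± 8)/2.
Solving: r_1 = 4, r_2 = -4.

indicial: r^2 - 16 = 0; roots r_1 = 4, r_2 = -4


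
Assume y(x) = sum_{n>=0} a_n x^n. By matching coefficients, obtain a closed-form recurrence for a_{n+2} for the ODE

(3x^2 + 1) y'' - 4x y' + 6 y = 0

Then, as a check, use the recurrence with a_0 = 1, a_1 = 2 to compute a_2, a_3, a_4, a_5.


Substitute y = sum_n a_n x^n.
(1 + 3 x^2) y'' contributes (n+2)(n+1) a_{n+2} + 3 n(n-1) a_n at x^n.
-4 x y'(x) contributes -4 n a_n at x^n.
6 y(x) contributes 6 a_n at x^n.
Matching x^n: (n+2)(n+1) a_{n+2} + (3 n(n-1) - 4 n + 6) a_n = 0.
Thus a_{n+2} = (-3 n(n-1) + 4 n - 6) / ((n+1)(n+2)) * a_n.

Check with a_0 = 1, a_1 = 2 (apply the recurrence for n = 0, 1, 2, 3): a_0 = 1, a_1 = 2, a_2 = -3, a_3 = -2/3, a_4 = 1, a_5 = 2/5.

a_(n+2) = (-3 n(n-1) + 4 n - 6) / ((n+1)(n+2)) * a_n; check: a_0 = 1, a_1 = 2, a_2 = -3, a_3 = -2/3, a_4 = 1, a_5 = 2/5


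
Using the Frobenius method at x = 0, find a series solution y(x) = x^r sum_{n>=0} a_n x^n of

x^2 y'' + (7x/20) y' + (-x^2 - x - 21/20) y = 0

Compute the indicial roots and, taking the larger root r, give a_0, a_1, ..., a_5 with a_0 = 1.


Write in Frobenius form y'' + (p(x)/x) y' + (q(x)/x^2) y = 0:
  p(x) = 7/20,  q(x) = -x^2 - x - 21/20.
Indicial equation: r(r-1) + (7/20) r + (-21/20) = 0 -> roots r_1 = 7/5, r_2 = -3/4.
Take r = r_1 = 7/5. Let y(x) = x^r sum_{n>=0} a_n x^n with a_0 = 1.
Substitute y = x^r sum a_n x^n and match x^{r+n}. The recurrence is
  D(n) a_n - 1 a_{n-1} - 1 a_{n-2} = 0,  where D(n) = (r+n)(r+n-1) + (7/20)(r+n) + (-21/20).
  a_n = [1 a_{n-1} + 1 a_{n-2}] / D(n).
Since the indicial polynomial factors as (r - r_1)(r - r_2), D(n) = (r_1 + n - r_1)(r_1 + n - r_2) = n(n + 43/20).
Evaluating step by step (a_0 = 1):
  n = 1: D(1) = 1(1 + 43/20) = 63/20; numerator = 1(1) = 1; a_1 = (1)/(63/20) = 20/63
  n = 2: D(2) = 2(2 + 43/20) = 83/10; numerator = 1(20/63) + 1(1) = 83/63; a_2 = (83/63)/(83/10) = 10/63
  n = 3: D(3) = 3(3 + 43/20) = 309/20; numerator = 1(10/63) + 1(20/63) = 10/21; a_3 = (10/21)/(309/20) = 200/6489
  n = 4: D(4) = 4(4 + 43/20) = 123/5; numerator = 1(200/6489) + 1(10/63) = 410/2163; a_4 = (410/2163)/(123/5) = 50/6489
  n = 5: D(5) = 5(5 + 43/20) = 143/4; numerator = 1(50/6489) + 1(200/6489) = 250/6489; a_5 = (250/6489)/(143/4) = 1000/927927

r = 7/5; a_0 = 1; a_1 = 20/63; a_2 = 10/63; a_3 = 200/6489; a_4 = 50/6489; a_5 = 1000/927927


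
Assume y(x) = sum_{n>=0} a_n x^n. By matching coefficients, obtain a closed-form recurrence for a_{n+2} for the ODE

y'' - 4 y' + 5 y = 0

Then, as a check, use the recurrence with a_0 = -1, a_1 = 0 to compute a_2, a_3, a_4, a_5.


Substitute y = sum_n a_n x^n.
y''(x) has coefficient (n+2)(n+1) a_{n+2} at x^n;
-4 y'(x) has coefficient -4 (n+1) a_{n+1} at x^n;
5 y(x) has coefficient 5 a_n at x^n.
Matching x^n: (n+2)(n+1) a_{n+2} - 4 (n+1) a_{n+1} + 5 a_n = 0.
Thus a_{n+2} = [4 (n+1) a_{n+1} - 5 a_n] / ((n+1)(n+2)).

Check with a_0 = -1, a_1 = 0 (apply the recurrence for n = 0, 1, 2, 3): a_0 = -1, a_1 = 0, a_2 = 5/2, a_3 = 10/3, a_4 = 55/24, a_5 = 1.

a_(n+2) = [4 (n+1) a_(n+1) - 5 a_n] / ((n+1)(n+2)); check: a_0 = -1, a_1 = 0, a_2 = 5/2, a_3 = 10/3, a_4 = 55/24, a_5 = 1


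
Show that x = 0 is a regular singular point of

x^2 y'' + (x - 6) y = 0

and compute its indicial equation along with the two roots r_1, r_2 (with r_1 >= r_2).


Divide by x^2 to reach normal form y'' + P_1(x) y' + P_2(x) y = 0 with P_1(x) = 0 and P_2(x) = 1/x - 6/x^2.
x = 0 is a singular point because the y-coefficient 1/x - 6/x^2 has a pole at x = 0.
It is a regular singular point because x P_1(x) = p(x) = 0 and x^2 P_2(x) = q(x) = x - 6 are polynomials, hence analytic at x = 0.
p(0) = 0,  q(0) = -6.
Indicial equation: r(r-1) + p(0) r + q(0) = 0, i.e. r^2 + (p(0) - 1) r + q(0) = 0, i.e. r^2 - 1 r - 6 = 0.
Discriminant: (-1)^2 - 4(-6) = 25, so r = (1 ± 5)/2.
Solving: r_1 = 3, r_2 = -2.

indicial: r^2 - 1 r - 6 = 0; roots r_1 = 3, r_2 = -2


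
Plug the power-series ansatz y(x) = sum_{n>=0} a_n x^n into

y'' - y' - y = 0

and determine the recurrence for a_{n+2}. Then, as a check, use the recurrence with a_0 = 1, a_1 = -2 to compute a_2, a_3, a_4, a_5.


Substitute y = sum_n a_n x^n.
y''(x) has coefficient (n+2)(n+1) a_{n+2} at x^n;
-y'(x) has coefficient -(n+1) a_{n+1} at x^n;
-y(x) has coefficient -1 a_n at x^n.
Matching x^n: (n+2)(n+1) a_{n+2} - (n+1) a_{n+1} - 1 a_n = 0.
Thus a_{n+2} = [(n+1) a_{n+1} + 1 a_n] / ((n+1)(n+2)).

Check with a_0 = 1, a_1 = -2 (apply the recurrence for n = 0, 1, 2, 3): a_0 = 1, a_1 = -2, a_2 = -1/2, a_3 = -1/2, a_4 = -1/6, a_5 = -7/120.

a_(n+2) = [(n+1) a_(n+1) + 1 a_n] / ((n+1)(n+2)); check: a_0 = 1, a_1 = -2, a_2 = -1/2, a_3 = -1/2, a_4 = -1/6, a_5 = -7/120


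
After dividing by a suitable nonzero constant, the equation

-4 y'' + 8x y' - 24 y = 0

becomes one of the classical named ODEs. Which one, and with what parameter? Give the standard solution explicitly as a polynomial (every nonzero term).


All three coefficients share the factor -4; dividing through by -4 gives  y'' - 2x y' + 6 y = 0.
This matches the Hermite equation y'' - 2x y' + 2n y = 0 with 2n = 6, so n = 3; the polynomial solution is H_3(x).
With y = sum_k a_k x^k, matching x^k gives (k+2)(k+1) a_{k+2} = 2(k - n) a_k = 2(k - 3) a_k. The right side vanishes at k = 3, so the series with the parity of 3 terminates at degree 3.
Standard normalization: leading coefficient of H_n is 2^n, so a_3 = 2^3 = 8. Work downward with a_k = (k+1)(k+2) a_{k+2} / (2(k - n)):
  a_1 = (2)(3)(8) / (2(1 - 3)) = 48/(-4) = -12
Hence H_3(x) = 8 x^3 - 12 x.

H_3(x); series = 8 x^3 - 12 x


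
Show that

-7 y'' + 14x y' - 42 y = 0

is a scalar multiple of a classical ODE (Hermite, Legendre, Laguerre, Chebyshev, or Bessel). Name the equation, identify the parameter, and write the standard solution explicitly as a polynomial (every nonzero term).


All three coefficients share the factor -7; dividing through by -7 gives  y'' - 2x y' + 6 y = 0.
This matches the Hermite equation y'' - 2x y' + 2n y = 0 with 2n = 6, so n = 3; the polynomial solution is H_3(x).
With y = sum_k a_k x^k, matching x^k gives (k+2)(k+1) a_{k+2} = 2(k - n) a_k = 2(k - 3) a_k. The right side vanishes at k = 3, so the series with the parity of 3 terminates at degree 3.
Standard normalization: leading coefficient of H_n is 2^n, so a_3 = 2^3 = 8. Work downward with a_k = (k+1)(k+2) a_{k+2} / (2(k - n)):
  a_1 = (2)(3)(8) / (2(1 - 3)) = 48/(-4) = -12
Hence H_3(x) = 8 x^3 - 12 x.

H_3(x); series = 8 x^3 - 12 x


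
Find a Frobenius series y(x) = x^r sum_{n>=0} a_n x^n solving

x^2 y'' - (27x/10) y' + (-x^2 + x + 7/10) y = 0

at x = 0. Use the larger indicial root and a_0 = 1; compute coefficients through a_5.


Write in Frobenius form y'' + (p(x)/x) y' + (q(x)/x^2) y = 0:
  p(x) = -27/10,  q(x) = -x^2 + x + 7/10.
Indicial equation: r(r-1) + (-27/10) r + (7/10) = 0 -> roots r_1 = 7/2, r_2 = 1/5.
Take r = r_1 = 7/2. Let y(x) = x^r sum_{n>=0} a_n x^n with a_0 = 1.
Substitute y = x^r sum a_n x^n and match x^{r+n}. The recurrence is
  D(n) a_n + 1 a_{n-1} - 1 a_{n-2} = 0,  where D(n) = (r+n)(r+n-1) + (-27/10)(r+n) + (7/10).
  a_n = [-1 a_{n-1} + 1 a_{n-2}] / D(n).
Since the indicial polynomial factors as (r - r_1)(r - r_2), D(n) = (r_1 + n - r_1)(r_1 + n - r_2) = n(n + 33/10).
Evaluating step by step (a_0 = 1):
  n = 1: D(1) = 1(1 + 33/10) = 43/10; numerator = -1(1) = -1; a_1 = (-1)/(43/10) = -10/43
  n = 2: D(2) = 2(2 + 33/10) = 53/5; numerator = -1(-10/43) + 1(1) = 53/43; a_2 = (53/43)/(53/5) = 5/43
  n = 3: D(3) = 3(3 + 33/10) = 189/10; numerator = -1(5/43) + 1(-10/43) = -15/43; a_3 = (-15/43)/(189/10) = -50/2709
  n = 4: D(4) = 4(4 + 33/10) = 146/5; numerator = -1(-50/2709) + 1(5/43) = 365/2709; a_4 = (365/2709)/(146/5) = 25/5418
  n = 5: D(5) = 5(5 + 33/10) = 83/2; numerator = -1(25/5418) + 1(-50/2709) = -125/5418; a_5 = (-125/5418)/(83/2) = -125/224847

r = 7/2; a_0 = 1; a_1 = -10/43; a_2 = 5/43; a_3 = -50/2709; a_4 = 25/5418; a_5 = -125/224847


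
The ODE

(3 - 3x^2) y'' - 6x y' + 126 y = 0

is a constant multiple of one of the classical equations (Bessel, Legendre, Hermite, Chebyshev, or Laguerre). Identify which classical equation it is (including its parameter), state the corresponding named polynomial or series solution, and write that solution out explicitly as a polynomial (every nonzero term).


All three coefficients share the factor 3; dividing through by 3 gives  (1 - x^2) y'' - 2x y' + 42 y = 0.
This matches the Legendre equation (1 - x^2) y'' - 2x y' + n(n+1) y = 0 (note the -2x y' term) with n(n+1) = 42, so n = 6; the polynomial solution is P_6(x).
With y = sum_k a_k x^k, matching x^k gives (k+2)(k+1) a_{k+2} = [k(k+1) - n(n+1)] a_k = (k - 6)(k + 7) a_k. The right side vanishes at k = 6, so the series with the parity of 6 terminates at degree 6.
Standard normalization (P_n(1) = 1): leading coefficient (2n)!/(2^n (n!)^2) = 479001600/(64*518400) = 231/16, so a_6 = 231/16. Work downward with a_k = (k+1)(k+2) a_{k+2} / ((k - 6)(k + 7)):
  a_4 = (5)(6)(231/16) / ((4 - 6)(4 + 7)) = (3465/8)/(-22) = -315/16
  a_2 = (3)(4)(-315/16) / ((2 - 6)(2 + 7)) = (-945/4)/(-36) = 105/16
  a_0 = (1)(2)(105/16) / ((0 - 6)(0 + 7)) = (105/8)/(-42) = -5/16
Hence P_6(x) = 231 x^6/16 - 315 x^4/16 + 105 x^2/16 - 5/16.

P_6(x); series = 231 x^6/16 - 315 x^4/16 + 105 x^2/16 - 5/16


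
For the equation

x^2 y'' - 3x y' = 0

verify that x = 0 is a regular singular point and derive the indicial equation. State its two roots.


Divide by x^2 to reach normal form y'' + P_1(x) y' + P_2(x) y = 0 with P_1(x) = -3/x and P_2(x) = 0.
x = 0 is a singular point because the y'-coefficient -3/x has a pole at x = 0.
It is a regular singular point because x P_1(x) = p(x) = -3 and x^2 P_2(x) = q(x) = 0 are polynomials, hence analytic at x = 0.
p(0) = -3,  q(0) = 0.
Indicial equation: r(r-1) + p(0) r + q(0) = 0, i.e. r^2 + (p(0) - 1) r + q(0) = 0, i.e. r^2 - 4 r = 0.
Discriminant: (-4)^2 - 4(0) = 16, so r = (4 ± 4)/2.
Solving: r_1 = 4, r_2 = 0.

indicial: r^2 - 4 r = 0; roots r_1 = 4, r_2 = 0


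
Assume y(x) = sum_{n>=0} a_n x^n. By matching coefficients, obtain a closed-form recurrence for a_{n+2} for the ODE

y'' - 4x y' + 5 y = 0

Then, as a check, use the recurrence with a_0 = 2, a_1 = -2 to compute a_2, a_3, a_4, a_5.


Substitute y = sum_n a_n x^n.
y''(x) has coefficient (n+2)(n+1) a_{n+2} at x^n;
-4 x y'(x) has coefficient -4 n a_n at x^n (shift);
5 y(x) has coefficient 5 a_n at x^n.
Matching x^n: (n+2)(n+1) a_{n+2} + (-4n + 5) a_n = 0.
Thus a_{n+2} = (4n - 5) / ((n+1)(n+2)) * a_n.

Check with a_0 = 2, a_1 = -2 (apply the recurrence for n = 0, 1, 2, 3): a_0 = 2, a_1 = -2, a_2 = -5, a_3 = 1/3, a_4 = -5/4, a_5 = 7/60.

a_(n+2) = (4n - 5) / ((n+1)(n+2)) * a_n; check: a_0 = 2, a_1 = -2, a_2 = -5, a_3 = 1/3, a_4 = -5/4, a_5 = 7/60


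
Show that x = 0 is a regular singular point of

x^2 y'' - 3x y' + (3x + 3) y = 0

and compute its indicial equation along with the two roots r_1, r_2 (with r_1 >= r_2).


Divide by x^2 to reach normal form y'' + P_1(x) y' + P_2(x) y = 0 with P_1(x) = -3/x and P_2(x) = 3/x + 3/x^2.
x = 0 is a singular point because the y'-coefficient -3/x has a pole at x = 0 and the y-coefficient 3/x + 3/x^2 has a pole at x = 0.
It is a regular singular point because x P_1(x) = p(x) = -3 and x^2 P_2(x) = q(x) = 3x + 3 are polynomials, hence analytic at x = 0.
p(0) = -3,  q(0) = 3.
Indicial equation: r(r-1) + p(0) r + q(0) = 0, i.e. r^2 + (p(0) - 1) r + q(0) = 0, i.e. r^2 - 4 r + 3 = 0.
Discriminant: (-4)^2 - 4(3) = 4, so r = (4 ± 2)/2.
Solving: r_1 = 3, r_2 = 1.

indicial: r^2 - 4 r + 3 = 0; roots r_1 = 3, r_2 = 1


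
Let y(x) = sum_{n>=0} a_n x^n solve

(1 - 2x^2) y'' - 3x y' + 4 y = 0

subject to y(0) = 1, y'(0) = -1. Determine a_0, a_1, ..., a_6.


Ansatz: y(x) = sum_{n>=0} a_n x^n, so y'(x) = sum_{n>=1} n a_n x^(n-1) and y''(x) = sum_{n>=2} n(n-1) a_n x^(n-2).
Substitute into P(x) y'' + Q(x) y' + R(x) y = 0 with P(x) = 1 - 2x^2, Q(x) = -3x, R(x) = 4, and match powers of x.
Initial conditions: a_0 = 1, a_1 = -1.
Setting the coefficient of each power of x to zero and solving order by order (substituting the coefficients already found):
  x^0: 2 a_2 + 4 a_0 = 0  ->  2 a_2 = -4 a_0 = -4  ->  a_2 = -2
  x^1: 6 a_3 + a_1 = 0  ->  6 a_3 = -a_1 = 1  ->  a_3 = 1/6
  x^2: 12 a_4 - 6 a_2 = 0  ->  12 a_4 = 6 a_2 = -12  ->  a_4 = -1
  x^3: 20 a_5 - 17 a_3 = 0  ->  20 a_5 = 17 a_3 = 17/6  ->  a_5 = 17/120
  x^4: 30 a_6 - 32 a_4 = 0  ->  30 a_6 = 32 a_4 = -32  ->  a_6 = -16/15
Truncated series: y(x) = 1 - x - 2 x^2 + (1/6) x^3 - x^4 + (17/120) x^5 - (16/15) x^6 + O(x^7).

a_0 = 1; a_1 = -1; a_2 = -2; a_3 = 1/6; a_4 = -1; a_5 = 17/120; a_6 = -16/15


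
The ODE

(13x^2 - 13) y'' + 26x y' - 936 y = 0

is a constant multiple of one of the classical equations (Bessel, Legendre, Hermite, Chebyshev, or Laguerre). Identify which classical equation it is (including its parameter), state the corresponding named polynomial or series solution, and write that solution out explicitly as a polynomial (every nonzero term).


All three coefficients share the factor -13; dividing through by -13 gives  (1 - x^2) y'' - 2x y' + 72 y = 0.
This matches the Legendre equation (1 - x^2) y'' - 2x y' + n(n+1) y = 0 (note the -2x y' term) with n(n+1) = 72, so n = 8; the polynomial solution is P_8(x).
With y = sum_k a_k x^k, matching x^k gives (k+2)(k+1) a_{k+2} = [k(k+1) - n(n+1)] a_k = (k - 8)(k + 9) a_k. The right side vanishes at k = 8, so the series with the parity of 8 terminates at degree 8.
Standard normalization (P_n(1) = 1): leading coefficient (2n)!/(2^n (n!)^2) = 20922789888000/(256*1625702400) = 6435/128, so a_8 = 6435/128. Work downward with a_k = (k+1)(k+2) a_{k+2} / ((k - 8)(k + 9)):
  a_6 = (7)(8)(6435/128) / ((6 - 8)(6 + 9)) = (45045/16)/(-30) = -3003/32
  a_4 = (5)(6)(-3003/32) / ((4 - 8)(4 + 9)) = (-45045/16)/(-52) = 3465/64
  a_2 = (3)(4)(3465/64) / ((2 - 8)(2 + 9)) = (10395/16)/(-66) = -315/32
  a_0 = (1)(2)(-315/32) / ((0 - 8)(0 + 9)) = (-315/16)/(-72) = 35/128
Hence P_8(x) = 6435 x^8/128 - 3003 x^6/32 + 3465 x^4/64 - 315 x^2/32 + 35/128.

P_8(x); series = 6435 x^8/128 - 3003 x^6/32 + 3465 x^4/64 - 315 x^2/32 + 35/128


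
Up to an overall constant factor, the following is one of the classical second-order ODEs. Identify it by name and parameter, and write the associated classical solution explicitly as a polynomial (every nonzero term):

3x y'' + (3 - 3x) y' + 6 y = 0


All three coefficients share the factor 3; dividing through by 3 gives  x y'' + (1 - x) y' + 2 y = 0.
This matches the Laguerre equation x y'' + (1 - x) y' + n y = 0 with n = 2; the polynomial solution is L_2(x).
With y = sum_k a_k x^k, matching x^k gives (k+1)k a_{k+1} + (k+1) a_{k+1} - k a_k + n a_k = 0, i.e. (k+1)^2 a_{k+1} = (k - n) a_k = (k - 2) a_k. The right side vanishes at k = 2, so the series terminates at degree 2.
Standard normalization L_n(0) = 1 gives a_0 = 1. Work upward with a_{k+1} = (k - 2) a_k / (k+1)^2:
  a_1 = (0 - 2)(1) / 1^2 = -2/1 = -2
  a_2 = (1 - 2)(-2) / 2^2 = 2/4 = 1/2
Hence L_2(x) = x^2/2 - 2 x + 1.

L_2(x); series = x^2/2 - 2 x + 1


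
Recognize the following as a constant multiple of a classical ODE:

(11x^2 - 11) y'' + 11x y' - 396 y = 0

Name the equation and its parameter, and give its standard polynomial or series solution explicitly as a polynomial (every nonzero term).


All three coefficients share the factor -11; dividing through by -11 gives  (1 - x^2) y'' - x y' + 36 y = 0.
This matches the Chebyshev equation (1 - x^2) y'' - x y' + n^2 y = 0 (note the -x y' term, not -2x y') with n^2 = 36, so n = 6; the polynomial solution is T_6(x).
With y = sum_k a_k x^k, matching x^k gives (k+2)(k+1) a_{k+2} = (k^2 - n^2) a_k = (k - 6)(k + 6) a_k. The right side vanishes at k = 6, so the series with the parity of 6 terminates at degree 6.
Standard normalization: leading coefficient of T_n is 2^(n-1), so a_6 = 2^5 = 32. Work downward with a_k = (k+1)(k+2) a_{k+2} / ((k - 6)(k + 6)):
  a_4 = (5)(6)(32) / ((4 - 6)(4 + 6)) = 960/(-20) = -48
  a_2 = (3)(4)(-48) / ((2 - 6)(2 + 6)) = -576/(-32) = 18
  a_0 = (1)(2)(18) / ((0 - 6)(0 + 6)) = 36/(-36) = -1
Hence T_6(x) = 32 x^6 - 48 x^4 + 18 x^2 - 1.

T_6(x); series = 32 x^6 - 48 x^4 + 18 x^2 - 1


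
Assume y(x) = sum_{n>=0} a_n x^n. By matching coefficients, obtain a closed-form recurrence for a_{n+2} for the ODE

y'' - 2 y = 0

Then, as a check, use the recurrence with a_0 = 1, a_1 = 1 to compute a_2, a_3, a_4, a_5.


Substitute y = sum_n a_n x^n into y'' + (const) y = 0.
y''(x) = sum_{n>=0} (n+2)(n+1) a_{n+2} x^n.
The ODE becomes sum_n [(n+2)(n+1) a_{n+2} - 2 a_n] x^n = 0.
Setting each coefficient to zero gives the recurrence:
  (n+2)(n+1) a_{n+2} - 2 a_n = 0,
  a_{n+2} = 2 / ((n+1)(n+2)) a_n.

Check with a_0 = 1, a_1 = 1 (apply the recurrence for n = 0, 1, 2, 3): a_0 = 1, a_1 = 1, a_2 = 1, a_3 = 1/3, a_4 = 1/6, a_5 = 1/30.

a_{n+2} = 2/((n+1)(n+2)) * a_n; check: a_0 = 1, a_1 = 1, a_2 = 1, a_3 = 1/3, a_4 = 1/6, a_5 = 1/30


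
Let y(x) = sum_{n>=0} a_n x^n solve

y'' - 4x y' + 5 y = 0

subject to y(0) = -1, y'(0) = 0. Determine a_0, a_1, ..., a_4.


Ansatz: y(x) = sum_{n>=0} a_n x^n, so y'(x) = sum_{n>=1} n a_n x^(n-1) and y''(x) = sum_{n>=2} n(n-1) a_n x^(n-2).
Substitute into P(x) y'' + Q(x) y' + R(x) y = 0 with P(x) = 1, Q(x) = -4x, R(x) = 5, and match powers of x.
Initial conditions: a_0 = -1, a_1 = 0.
Setting the coefficient of each power of x to zero and solving order by order (substituting the coefficients already found):
  x^0: 2 a_2 + 5 a_0 = 0  ->  2 a_2 = -5 a_0 = 5  ->  a_2 = 5/2
  x^1: 6 a_3 + a_1 = 0  ->  6 a_3 = -a_1 = 0  ->  a_3 = 0
  x^2: 12 a_4 - 3 a_2 = 0  ->  12 a_4 = 3 a_2 = 15/2  ->  a_4 = 5/8
Truncated series: y(x) = -1 + (5/2) x^2 + (5/8) x^4 + O(x^5).

a_0 = -1; a_1 = 0; a_2 = 5/2; a_3 = 0; a_4 = 5/8


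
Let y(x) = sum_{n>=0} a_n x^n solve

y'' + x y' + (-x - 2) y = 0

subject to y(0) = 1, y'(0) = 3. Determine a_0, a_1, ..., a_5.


Ansatz: y(x) = sum_{n>=0} a_n x^n, so y'(x) = sum_{n>=1} n a_n x^(n-1) and y''(x) = sum_{n>=2} n(n-1) a_n x^(n-2).
Substitute into P(x) y'' + Q(x) y' + R(x) y = 0 with P(x) = 1, Q(x) = x, R(x) = -x - 2, and match powers of x.
Initial conditions: a_0 = 1, a_1 = 3.
Setting the coefficient of each power of x to zero and solving order by order (substituting the coefficients already found):
  x^0: 2 a_2 - 2 a_0 = 0  ->  2 a_2 = 2 a_0 = 2  ->  a_2 = 1
  x^1: 6 a_3 - a_1 - a_0 = 0  ->  6 a_3 = a_1 + a_0 = 4  ->  a_3 = 2/3
  x^2: 12 a_4 - a_1 = 0  ->  12 a_4 = a_1 = 3  ->  a_4 = 1/4
  x^3: 20 a_5 + a_3 - a_2 = 0  ->  20 a_5 = -a_3 + a_2 = 1/3  ->  a_5 = 1/60
Truncated series: y(x) = 1 + 3 x + x^2 + (2/3) x^3 + (1/4) x^4 + (1/60) x^5 + O(x^6).

a_0 = 1; a_1 = 3; a_2 = 1; a_3 = 2/3; a_4 = 1/4; a_5 = 1/60


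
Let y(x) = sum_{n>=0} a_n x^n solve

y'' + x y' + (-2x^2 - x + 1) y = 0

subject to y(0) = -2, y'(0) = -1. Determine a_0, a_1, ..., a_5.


Ansatz: y(x) = sum_{n>=0} a_n x^n, so y'(x) = sum_{n>=1} n a_n x^(n-1) and y''(x) = sum_{n>=2} n(n-1) a_n x^(n-2).
Substitute into P(x) y'' + Q(x) y' + R(x) y = 0 with P(x) = 1, Q(x) = x, R(x) = -2x^2 - x + 1, and match powers of x.
Initial conditions: a_0 = -2, a_1 = -1.
Setting the coefficient of each power of x to zero and solving order by order (substituting the coefficients already found):
  x^0: 2 a_2 + a_0 = 0  ->  2 a_2 = -a_0 = 2  ->  a_2 = 1
  x^1: 6 a_3 + 2 a_1 - a_0 = 0  ->  6 a_3 = -2 a_1 + a_0 = 0  ->  a_3 = 0
  x^2: 12 a_4 + 3 a_2 - a_1 - 2 a_0 = 0  ->  12 a_4 = -3 a_2 + a_1 + 2 a_0 = -8  ->  a_4 = -2/3
  x^3: 20 a_5 + 4 a_3 - a_2 - 2 a_1 = 0  ->  20 a_5 = -4 a_3 + a_2 + 2 a_1 = -1  ->  a_5 = -1/20
Truncated series: y(x) = -2 - x + x^2 - (2/3) x^4 - (1/20) x^5 + O(x^6).

a_0 = -2; a_1 = -1; a_2 = 1; a_3 = 0; a_4 = -2/3; a_5 = -1/20


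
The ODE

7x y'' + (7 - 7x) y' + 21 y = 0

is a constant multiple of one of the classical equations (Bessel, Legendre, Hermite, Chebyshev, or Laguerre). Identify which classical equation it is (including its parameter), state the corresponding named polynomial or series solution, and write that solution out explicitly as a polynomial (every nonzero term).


All three coefficients share the factor 7; dividing through by 7 gives  x y'' + (1 - x) y' + 3 y = 0.
This matches the Laguerre equation x y'' + (1 - x) y' + n y = 0 with n = 3; the polynomial solution is L_3(x).
With y = sum_k a_k x^k, matching x^k gives (k+1)k a_{k+1} + (k+1) a_{k+1} - k a_k + n a_k = 0, i.e. (k+1)^2 a_{k+1} = (k - n) a_k = (k - 3) a_k. The right side vanishes at k = 3, so the series terminates at degree 3.
Standard normalization L_n(0) = 1 gives a_0 = 1. Work upward with a_{k+1} = (k - 3) a_k / (k+1)^2:
  a_1 = (0 - 3)(1) / 1^2 = -3/1 = -3
  a_2 = (1 - 3)(-3) / 2^2 = 6/4 = 3/2
  a_3 = (2 - 3)(3/2) / 3^2 = (-3/2)/9 = -1/6
Hence L_3(x) = -x^3/6 + 3 x^2/2 - 3 x + 1.

L_3(x); series = -x^3/6 + 3 x^2/2 - 3 x + 1


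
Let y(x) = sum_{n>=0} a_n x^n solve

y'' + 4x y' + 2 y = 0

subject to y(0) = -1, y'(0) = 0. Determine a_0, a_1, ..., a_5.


Ansatz: y(x) = sum_{n>=0} a_n x^n, so y'(x) = sum_{n>=1} n a_n x^(n-1) and y''(x) = sum_{n>=2} n(n-1) a_n x^(n-2).
Substitute into P(x) y'' + Q(x) y' + R(x) y = 0 with P(x) = 1, Q(x) = 4x, R(x) = 2, and match powers of x.
Initial conditions: a_0 = -1, a_1 = 0.
Setting the coefficient of each power of x to zero and solving order by order (substituting the coefficients already found):
  x^0: 2 a_2 + 2 a_0 = 0  ->  2 a_2 = -2 a_0 = 2  ->  a_2 = 1
  x^1: 6 a_3 + 6 a_1 = 0  ->  6 a_3 = -6 a_1 = 0  ->  a_3 = 0
  x^2: 12 a_4 + 10 a_2 = 0  ->  12 a_4 = -10 a_2 = -10  ->  a_4 = -5/6
  x^3: 20 a_5 + 14 a_3 = 0  ->  20 a_5 = -14 a_3 = 0  ->  a_5 = 0
Truncated series: y(x) = -1 + x^2 - (5/6) x^4 + O(x^6).

a_0 = -1; a_1 = 0; a_2 = 1; a_3 = 0; a_4 = -5/6; a_5 = 0


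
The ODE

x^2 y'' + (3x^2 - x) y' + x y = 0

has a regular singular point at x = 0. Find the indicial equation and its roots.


Divide by x^2 to reach normal form y'' + P_1(x) y' + P_2(x) y = 0 with P_1(x) = 3 - 1/x and P_2(x) = 1/x.
x = 0 is a singular point because the y'-coefficient 3 - 1/x has a pole at x = 0 and the y-coefficient 1/x has a pole at x = 0.
It is a regular singular point because x P_1(x) = p(x) = 3x - 1 and x^2 P_2(x) = q(x) = x are polynomials, hence analytic at x = 0.
p(0) = -1,  q(0) = 0.
Indicial equation: r(r-1) + p(0) r + q(0) = 0, i.e. r^2 + (p(0) - 1) r + q(0) = 0, i.e. r^2 - 2 r = 0.
Discriminant: (-2)^2 - 4(0) = 4, so r = (2 ± 2)/2.
Solving: r_1 = 2, r_2 = 0.

indicial: r^2 - 2 r = 0; roots r_1 = 2, r_2 = 0


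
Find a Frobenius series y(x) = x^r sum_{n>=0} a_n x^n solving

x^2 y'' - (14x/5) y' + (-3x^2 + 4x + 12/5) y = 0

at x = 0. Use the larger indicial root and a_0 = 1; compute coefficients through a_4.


Write in Frobenius form y'' + (p(x)/x) y' + (q(x)/x^2) y = 0:
  p(x) = -14/5,  q(x) = -3x^2 + 4x + 12/5.
Indicial equation: r(r-1) + (-14/5) r + (12/5) = 0 -> roots r_1 = 3, r_2 = 4/5.
Take r = r_1 = 3. Let y(x) = x^r sum_{n>=0} a_n x^n with a_0 = 1.
Substitute y = x^r sum a_n x^n and match x^{r+n}. The recurrence is
  D(n) a_n + 4 a_{n-1} - 3 a_{n-2} = 0,  where D(n) = (r+n)(r+n-1) + (-14/5)(r+n) + (12/5).
  a_n = [-4 a_{n-1} + 3 a_{n-2}] / D(n).
Since the indicial polynomial factors as (r - r_1)(r - r_2), D(n) = (r_1 + n - r_1)(r_1 + n - r_2) = n(n + 11/5).
Evaluating step by step (a_0 = 1):
  n = 1: D(1) = 1(1 + 11/5) = 16/5; numerator = -4(1) = -4; a_1 = (-4)/(16/5) = -5/4
  n = 2: D(2) = 2(2 + 11/5) = 42/5; numerator = -4(-5/4) + 3(1) = 8; a_2 = (8)/(42/5) = 20/21
  n = 3: D(3) = 3(3 + 11/5) = 78/5; numerator = -4(20/21) + 3(-5/4) = -635/84; a_3 = (-635/84)/(78/5) = -3175/6552
  n = 4: D(4) = 4(4 + 11/5) = 124/5; numerator = -4(-3175/6552) + 3(20/21) = 7855/1638; a_4 = (7855/1638)/(124/5) = 39275/203112

r = 3; a_0 = 1; a_1 = -5/4; a_2 = 20/21; a_3 = -3175/6552; a_4 = 39275/203112


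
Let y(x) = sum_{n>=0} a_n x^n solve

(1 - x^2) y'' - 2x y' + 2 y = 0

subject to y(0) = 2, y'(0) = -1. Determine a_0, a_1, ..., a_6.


Ansatz: y(x) = sum_{n>=0} a_n x^n, so y'(x) = sum_{n>=1} n a_n x^(n-1) and y''(x) = sum_{n>=2} n(n-1) a_n x^(n-2).
Substitute into P(x) y'' + Q(x) y' + R(x) y = 0 with P(x) = 1 - x^2, Q(x) = -2x, R(x) = 2, and match powers of x.
Initial conditions: a_0 = 2, a_1 = -1.
Setting the coefficient of each power of x to zero and solving order by order (substituting the coefficients already found):
  x^0: 2 a_2 + 2 a_0 = 0  ->  2 a_2 = -2 a_0 = -4  ->  a_2 = -2
  x^1: 6 a_3 = 0  ->  a_3 = 0
  x^2: 12 a_4 - 4 a_2 = 0  ->  12 a_4 = 4 a_2 = -8  ->  a_4 = -2/3
  x^3: 20 a_5 - 10 a_3 = 0  ->  20 a_5 = 10 a_3 = 0  ->  a_5 = 0
  x^4: 30 a_6 - 18 a_4 = 0  ->  30 a_6 = 18 a_4 = -12  ->  a_6 = -2/5
Truncated series: y(x) = 2 - x - 2 x^2 - (2/3) x^4 - (2/5) x^6 + O(x^7).

a_0 = 2; a_1 = -1; a_2 = -2; a_3 = 0; a_4 = -2/3; a_5 = 0; a_6 = -2/5


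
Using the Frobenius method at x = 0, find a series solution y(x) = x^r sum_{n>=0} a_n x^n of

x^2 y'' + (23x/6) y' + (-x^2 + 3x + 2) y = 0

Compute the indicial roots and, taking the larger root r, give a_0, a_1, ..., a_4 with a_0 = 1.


Write in Frobenius form y'' + (p(x)/x) y' + (q(x)/x^2) y = 0:
  p(x) = 23/6,  q(x) = -x^2 + 3x + 2.
Indicial equation: r(r-1) + (23/6) r + (2) = 0 -> roots r_1 = -4/3, r_2 = -3/2.
Take r = r_1 = -4/3. Let y(x) = x^r sum_{n>=0} a_n x^n with a_0 = 1.
Substitute y = x^r sum a_n x^n and match x^{r+n}. The recurrence is
  D(n) a_n + 3 a_{n-1} - 1 a_{n-2} = 0,  where D(n) = (r+n)(r+n-1) + (23/6)(r+n) + (2).
  a_n = [-3 a_{n-1} + 1 a_{n-2}] / D(n).
Since the indicial polynomial factors as (r - r_1)(r - r_2), D(n) = (r_1 + n - r_1)(r_1 + n - r_2) = n(n + 1/6).
Evaluating step by step (a_0 = 1):
  n = 1: D(1) = 1(1 + 1/6) = 7/6; numerator = -3(1) = -3; a_1 = (-3)/(7/6) = -18/7
  n = 2: D(2) = 2(2 + 1/6) = 13/3; numerator = -3(-18/7) + 1(1) = 61/7; a_2 = (61/7)/(13/3) = 183/91
  n = 3: D(3) = 3(3 + 1/6) = 19/2; numerator = -3(183/91) + 1(-18/7) = -783/91; a_3 = (-783/91)/(19/2) = -1566/1729
  n = 4: D(4) = 4(4 + 1/6) = 50/3; numerator = -3(-1566/1729) + 1(183/91) = 8175/1729; a_4 = (8175/1729)/(50/3) = 981/3458

r = -4/3; a_0 = 1; a_1 = -18/7; a_2 = 183/91; a_3 = -1566/1729; a_4 = 981/3458


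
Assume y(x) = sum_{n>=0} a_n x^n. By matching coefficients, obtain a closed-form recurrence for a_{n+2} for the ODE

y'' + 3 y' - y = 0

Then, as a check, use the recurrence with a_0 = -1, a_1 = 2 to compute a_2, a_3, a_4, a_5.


Substitute y = sum_n a_n x^n.
y''(x) has coefficient (n+2)(n+1) a_{n+2} at x^n;
3 y'(x) has coefficient 3 (n+1) a_{n+1} at x^n;
-y(x) has coefficient -1 a_n at x^n.
Matching x^n: (n+2)(n+1) a_{n+2} + 3 (n+1) a_{n+1} - 1 a_n = 0.
Thus a_{n+2} = [-3 (n+1) a_{n+1} + 1 a_n] / ((n+1)(n+2)).

Check with a_0 = -1, a_1 = 2 (apply the recurrence for n = 0, 1, 2, 3): a_0 = -1, a_1 = 2, a_2 = -7/2, a_3 = 23/6, a_4 = -19/6, a_5 = 251/120.

a_(n+2) = [-3 (n+1) a_(n+1) + 1 a_n] / ((n+1)(n+2)); check: a_0 = -1, a_1 = 2, a_2 = -7/2, a_3 = 23/6, a_4 = -19/6, a_5 = 251/120


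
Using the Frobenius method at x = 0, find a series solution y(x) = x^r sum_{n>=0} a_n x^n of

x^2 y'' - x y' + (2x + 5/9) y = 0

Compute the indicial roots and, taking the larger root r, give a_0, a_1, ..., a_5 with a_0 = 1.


Write in Frobenius form y'' + (p(x)/x) y' + (q(x)/x^2) y = 0:
  p(x) = -1,  q(x) = 2x + 5/9.
Indicial equation: r(r-1) + (-1) r + (5/9) = 0 -> roots r_1 = 5/3, r_2 = 1/3.
Take r = r_1 = 5/3. Let y(x) = x^r sum_{n>=0} a_n x^n with a_0 = 1.
Substitute y = x^r sum a_n x^n and match x^{r+n}. The recurrence is
  D(n) a_n + 2 a_{n-1} = 0,  where D(n) = (r+n)(r+n-1) + (-1)(r+n) + (5/9).
  a_n = -2 / D(n) * a_{n-1}.
Since the indicial polynomial factors as (r - r_1)(r - r_2), D(n) = (r_1 + n - r_1)(r_1 + n - r_2) = n(n + 4/3).
Evaluating step by step (a_0 = 1):
  n = 1: D(1) = 1(1 + 4/3) = 7/3; numerator = -2(1) = -2; a_1 = (-2)/(7/3) = -6/7
  n = 2: D(2) = 2(2 + 4/3) = 20/3; numerator = -2(-6/7) = 12/7; a_2 = (12/7)/(20/3) = 9/35
  n = 3: D(3) = 3(3 + 4/3) = 13; numerator = -2(9/35) = -18/35; a_3 = (-18/35)/(13) = -18/455
  n = 4: D(4) = 4(4 + 4/3) = 64/3; numerator = -2(-18/455) = 36/455; a_4 = (36/455)/(64/3) = 27/7280
  n = 5: D(5) = 5(5 + 4/3) = 95/3; numerator = -2(27/7280) = -27/3640; a_5 = (-27/3640)/(95/3) = -81/345800

r = 5/3; a_0 = 1; a_1 = -6/7; a_2 = 9/35; a_3 = -18/455; a_4 = 27/7280; a_5 = -81/345800


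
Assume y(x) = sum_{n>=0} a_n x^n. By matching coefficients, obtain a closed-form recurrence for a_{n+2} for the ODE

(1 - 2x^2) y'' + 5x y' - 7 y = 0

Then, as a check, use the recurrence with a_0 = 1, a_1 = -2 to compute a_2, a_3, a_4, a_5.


Substitute y = sum_n a_n x^n.
(1 - 2 x^2) y'' contributes (n+2)(n+1) a_{n+2} - 2 n(n-1) a_n at x^n.
5 x y'(x) contributes 5 n a_n at x^n.
-7 y(x) contributes -7 a_n at x^n.
Matching x^n: (n+2)(n+1) a_{n+2} + (-2 n(n-1) + 5 n - 7) a_n = 0.
Thus a_{n+2} = (2 n(n-1) - 5 n + 7) / ((n+1)(n+2)) * a_n.

Check with a_0 = 1, a_1 = -2 (apply the recurrence for n = 0, 1, 2, 3): a_0 = 1, a_1 = -2, a_2 = 7/2, a_3 = -2/3, a_4 = 7/24, a_5 = -2/15.

a_(n+2) = (2 n(n-1) - 5 n + 7) / ((n+1)(n+2)) * a_n; check: a_0 = 1, a_1 = -2, a_2 = 7/2, a_3 = -2/3, a_4 = 7/24, a_5 = -2/15


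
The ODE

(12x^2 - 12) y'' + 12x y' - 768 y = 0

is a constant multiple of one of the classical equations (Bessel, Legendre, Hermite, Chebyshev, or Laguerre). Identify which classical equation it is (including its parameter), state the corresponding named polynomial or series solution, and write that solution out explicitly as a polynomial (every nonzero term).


All three coefficients share the factor -12; dividing through by -12 gives  (1 - x^2) y'' - x y' + 64 y = 0.
This matches the Chebyshev equation (1 - x^2) y'' - x y' + n^2 y = 0 (note the -x y' term, not -2x y') with n^2 = 64, so n = 8; the polynomial solution is T_8(x).
With y = sum_k a_k x^k, matching x^k gives (k+2)(k+1) a_{k+2} = (k^2 - n^2) a_k = (k - 8)(k + 8) a_k. The right side vanishes at k = 8, so the series with the parity of 8 terminates at degree 8.
Standard normalization: leading coefficient of T_n is 2^(n-1), so a_8 = 2^7 = 128. Work downward with a_k = (k+1)(k+2) a_{k+2} / ((k - 8)(k + 8)):
  a_6 = (7)(8)(128) / ((6 - 8)(6 + 8)) = 7168/(-28) = -256
  a_4 = (5)(6)(-256) / ((4 - 8)(4 + 8)) = -7680/(-48) = 160
  a_2 = (3)(4)(160) / ((2 - 8)(2 + 8)) = 1920/(-60) = -32
  a_0 = (1)(2)(-32) / ((0 - 8)(0 + 8)) = -64/(-64) = 1
Hence T_8(x) = 128 x^8 - 256 x^6 + 160 x^4 - 32 x^2 + 1.

T_8(x); series = 128 x^8 - 256 x^6 + 160 x^4 - 32 x^2 + 1


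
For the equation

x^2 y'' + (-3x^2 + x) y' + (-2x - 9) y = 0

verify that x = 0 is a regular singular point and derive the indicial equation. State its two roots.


Divide by x^2 to reach normal form y'' + P_1(x) y' + P_2(x) y = 0 with P_1(x) = -3 + 1/x and P_2(x) = -2/x - 9/x^2.
x = 0 is a singular point because the y'-coefficient -3 + 1/x has a pole at x = 0 and the y-coefficient -2/x - 9/x^2 has a pole at x = 0.
It is a regular singular point because x P_1(x) = p(x) = 1 - 3x and x^2 P_2(x) = q(x) = -2x - 9 are polynomials, hence analytic at x = 0.
p(0) = 1,  q(0) = -9.
Indicial equation: r(r-1) + p(0) r + q(0) = 0, i.e. r^2 + (p(0) - 1) r + q(0) = 0, i.e. r^2 - 9 = 0.
Discriminant: (0)^2 - 4(-9) = 36, so r = (0 ± 6)/2.
Solving: r_1 = 3, r_2 = -3.

indicial: r^2 - 9 = 0; roots r_1 = 3, r_2 = -3


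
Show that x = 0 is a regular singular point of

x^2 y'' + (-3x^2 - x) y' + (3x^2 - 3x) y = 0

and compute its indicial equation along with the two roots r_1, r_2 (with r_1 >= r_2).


Divide by x^2 to reach normal form y'' + P_1(x) y' + P_2(x) y = 0 with P_1(x) = -3 - 1/x and P_2(x) = 3 - 3/x.
x = 0 is a singular point because the y'-coefficient -3 - 1/x has a pole at x = 0 and the y-coefficient 3 - 3/x has a pole at x = 0.
It is a regular singular point because x P_1(x) = p(x) = -3x - 1 and x^2 P_2(x) = q(x) = 3x^2 - 3x are polynomials, hence analytic at x = 0.
p(0) = -1,  q(0) = 0.
Indicial equation: r(r-1) + p(0) r + q(0) = 0, i.e. r^2 + (p(0) - 1) r + q(0) = 0, i.e. r^2 - 2 r = 0.
Discriminant: (-2)^2 - 4(0) = 4, so r = (2 ± 2)/2.
Solving: r_1 = 2, r_2 = 0.

indicial: r^2 - 2 r = 0; roots r_1 = 2, r_2 = 0


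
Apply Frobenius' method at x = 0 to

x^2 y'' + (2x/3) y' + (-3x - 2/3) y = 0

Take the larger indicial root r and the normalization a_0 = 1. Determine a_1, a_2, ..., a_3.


Write in Frobenius form y'' + (p(x)/x) y' + (q(x)/x^2) y = 0:
  p(x) = 2/3,  q(x) = -3x - 2/3.
Indicial equation: r(r-1) + (2/3) r + (-2/3) = 0 -> roots r_1 = 1, r_2 = -2/3.
Take r = r_1 = 1. Let y(x) = x^r sum_{n>=0} a_n x^n with a_0 = 1.
Substitute y = x^r sum a_n x^n and match x^{r+n}. The recurrence is
  D(n) a_n - 3 a_{n-1} = 0,  where D(n) = (r+n)(r+n-1) + (2/3)(r+n) + (-2/3).
  a_n = 3 / D(n) * a_{n-1}.
Since the indicial polynomial factors as (r - r_1)(r - r_2), D(n) = (r_1 + n - r_1)(r_1 + n - r_2) = n(n + 5/3).
Evaluating step by step (a_0 = 1):
  n = 1: D(1) = 1(1 + 5/3) = 8/3; numerator = 3(1) = 3; a_1 = (3)/(8/3) = 9/8
  n = 2: D(2) = 2(2 + 5/3) = 22/3; numerator = 3(9/8) = 27/8; a_2 = (27/8)/(22/3) = 81/176
  n = 3: D(3) = 3(3 + 5/3) = 14; numerator = 3(81/176) = 243/176; a_3 = (243/176)/(14) = 243/2464

r = 1; a_0 = 1; a_1 = 9/8; a_2 = 81/176; a_3 = 243/2464
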